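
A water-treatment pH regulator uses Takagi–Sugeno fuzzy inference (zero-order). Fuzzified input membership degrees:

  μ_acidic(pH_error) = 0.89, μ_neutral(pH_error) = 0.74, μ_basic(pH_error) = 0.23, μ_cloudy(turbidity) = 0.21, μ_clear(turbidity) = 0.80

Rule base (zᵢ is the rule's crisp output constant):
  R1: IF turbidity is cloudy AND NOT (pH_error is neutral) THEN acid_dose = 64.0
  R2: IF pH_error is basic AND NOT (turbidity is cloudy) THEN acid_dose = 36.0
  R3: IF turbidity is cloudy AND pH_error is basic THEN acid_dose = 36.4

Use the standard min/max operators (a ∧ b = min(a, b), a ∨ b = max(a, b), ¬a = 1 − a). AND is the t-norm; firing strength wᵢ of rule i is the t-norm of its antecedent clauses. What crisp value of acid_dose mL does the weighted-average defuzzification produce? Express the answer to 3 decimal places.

R1 (z=64.0): cloudy=0.21, ¬neutral=1−0.74=0.26; AND[min(a, b)] → w = 0.21
R2 (z=36.0): basic=0.23, ¬cloudy=1−0.21=0.79; AND[min(a, b)] → w = 0.23
R3 (z=36.4): cloudy=0.21, basic=0.23; AND[min(a, b)] → w = 0.21
Weighted average = (0.21·64.0 + 0.23·36.0 + 0.21·36.4) / (0.21 + 0.23 + 0.21)
  = 29.3640 / 0.6500 = 45.175

45.175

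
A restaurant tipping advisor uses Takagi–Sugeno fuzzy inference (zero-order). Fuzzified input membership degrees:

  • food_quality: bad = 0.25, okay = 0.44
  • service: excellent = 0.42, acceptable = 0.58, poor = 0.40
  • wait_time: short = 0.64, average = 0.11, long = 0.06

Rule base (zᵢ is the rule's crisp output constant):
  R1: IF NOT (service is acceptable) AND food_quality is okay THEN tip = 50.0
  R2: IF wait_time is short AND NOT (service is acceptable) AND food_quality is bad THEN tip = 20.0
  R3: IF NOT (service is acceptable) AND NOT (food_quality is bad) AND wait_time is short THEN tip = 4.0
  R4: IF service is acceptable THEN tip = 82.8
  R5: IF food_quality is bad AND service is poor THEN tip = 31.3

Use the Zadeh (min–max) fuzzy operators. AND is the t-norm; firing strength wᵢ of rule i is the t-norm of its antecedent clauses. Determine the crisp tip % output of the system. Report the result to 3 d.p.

R1 (z=50.0): ¬acceptable=1−0.58=0.42, okay=0.44; AND[min(a, b)] → w = 0.42
R2 (z=20.0): short=0.64, ¬acceptable=1−0.58=0.42, bad=0.25; AND[min(a, b)] → w = 0.25
R3 (z=4.0): ¬acceptable=1−0.58=0.42, ¬bad=1−0.25=0.75, short=0.64; AND[min(a, b)] → w = 0.42
R4 (z=82.8): acceptable=0.58 → w = 0.58
R5 (z=31.3): bad=0.25, poor=0.40; AND[min(a, b)] → w = 0.25
Weighted average = (0.42·50.0 + 0.25·20.0 + 0.42·4.0 + 0.58·82.8 + 0.25·31.3) / (0.42 + 0.25 + 0.42 + 0.58 + 0.25)
  = 83.5290 / 1.9200 = 43.505

43.505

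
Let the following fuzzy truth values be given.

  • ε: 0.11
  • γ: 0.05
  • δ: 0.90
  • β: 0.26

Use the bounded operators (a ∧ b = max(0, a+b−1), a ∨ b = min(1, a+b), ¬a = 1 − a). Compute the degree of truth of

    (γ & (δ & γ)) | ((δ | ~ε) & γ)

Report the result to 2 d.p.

0.05

δ & γ = max(0, a+b−1) on (0.90, 0.05) = 0.00
γ & (δ & γ) = max(0, a+b−1) on (0.05, 0.00) = 0.00
~ε = 1 − 0.11 = 0.89
δ | ~ε = min(1, a+b) on (0.90, 0.89) = 1.00
(δ | ~ε) & γ = max(0, a+b−1) on (1.00, 0.05) = 0.05
(γ & (δ & γ)) | ((δ | ~ε) & γ) = min(1, a+b) on (0.00, 0.05) = 0.05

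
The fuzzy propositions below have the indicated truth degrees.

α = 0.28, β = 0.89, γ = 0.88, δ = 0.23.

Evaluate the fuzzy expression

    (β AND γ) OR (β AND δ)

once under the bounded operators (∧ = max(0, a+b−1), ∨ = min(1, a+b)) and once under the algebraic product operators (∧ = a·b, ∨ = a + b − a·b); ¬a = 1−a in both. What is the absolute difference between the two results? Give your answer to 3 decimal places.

0.062

Under bounded:
  β AND γ = max(0, a+b−1) on (0.89, 0.88) = 0.77
  β AND δ = max(0, a+b−1) on (0.89, 0.23) = 0.12
  (β AND γ) OR (β AND δ) = min(1, a+b) on (0.77, 0.12) = 0.89
  → value = 0.8900
Under algebraic product:
  β AND γ = a·b on (0.8900, 0.8800) = 0.7832
  β AND δ = a·b on (0.8900, 0.2300) = 0.2047
  (β AND γ) OR (β AND δ) = a + b − a·b on (0.7832, 0.2047) = 0.8276
  → value = 0.8276
|0.8900 − 0.8276| = 0.062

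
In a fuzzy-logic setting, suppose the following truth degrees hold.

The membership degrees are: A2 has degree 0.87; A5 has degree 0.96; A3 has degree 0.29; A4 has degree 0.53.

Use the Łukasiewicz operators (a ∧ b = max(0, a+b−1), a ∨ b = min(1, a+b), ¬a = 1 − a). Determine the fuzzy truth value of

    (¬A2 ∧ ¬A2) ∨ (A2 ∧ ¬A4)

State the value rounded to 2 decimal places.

¬A2 = 1 − 0.87 = 0.13
¬A2 = 1 − 0.87 = 0.13
¬A2 ∧ ¬A2 = max(0, a+b−1) on (0.13, 0.13) = 0.00
¬A4 = 1 − 0.53 = 0.47
A2 ∧ ¬A4 = max(0, a+b−1) on (0.87, 0.47) = 0.34
(¬A2 ∧ ¬A2) ∨ (A2 ∧ ¬A4) = min(1, a+b) on (0.00, 0.34) = 0.34

0.34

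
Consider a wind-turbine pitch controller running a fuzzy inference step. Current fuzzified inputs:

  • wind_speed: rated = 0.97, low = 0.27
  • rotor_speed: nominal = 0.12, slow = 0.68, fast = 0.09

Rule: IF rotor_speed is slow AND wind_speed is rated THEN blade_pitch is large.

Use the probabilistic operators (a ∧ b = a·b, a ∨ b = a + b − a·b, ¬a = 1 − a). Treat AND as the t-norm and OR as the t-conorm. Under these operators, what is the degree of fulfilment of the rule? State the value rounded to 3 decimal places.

0.660

firing strength: slow=0.68, rated=0.97; AND[a·b] → w = 0.6596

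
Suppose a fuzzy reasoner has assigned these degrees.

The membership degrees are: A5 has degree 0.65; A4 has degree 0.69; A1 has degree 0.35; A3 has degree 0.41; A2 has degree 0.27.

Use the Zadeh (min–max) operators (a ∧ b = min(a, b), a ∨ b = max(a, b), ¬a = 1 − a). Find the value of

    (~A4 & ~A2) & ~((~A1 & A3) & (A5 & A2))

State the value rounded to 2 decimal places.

~A4 = 1 − 0.69 = 0.31
~A2 = 1 − 0.27 = 0.73
~A4 & ~A2 = min(a, b) on (0.31, 0.73) = 0.31
~A1 = 1 − 0.35 = 0.65
~A1 & A3 = min(a, b) on (0.65, 0.41) = 0.41
A5 & A2 = min(a, b) on (0.65, 0.27) = 0.27
(~A1 & A3) & (A5 & A2) = min(a, b) on (0.41, 0.27) = 0.27
~((~A1 & A3) & (A5 & A2)) = 1 − 0.27 = 0.73
(~A4 & ~A2) & ~((~A1 & A3) & (A5 & A2)) = min(a, b) on (0.31, 0.73) = 0.31

0.31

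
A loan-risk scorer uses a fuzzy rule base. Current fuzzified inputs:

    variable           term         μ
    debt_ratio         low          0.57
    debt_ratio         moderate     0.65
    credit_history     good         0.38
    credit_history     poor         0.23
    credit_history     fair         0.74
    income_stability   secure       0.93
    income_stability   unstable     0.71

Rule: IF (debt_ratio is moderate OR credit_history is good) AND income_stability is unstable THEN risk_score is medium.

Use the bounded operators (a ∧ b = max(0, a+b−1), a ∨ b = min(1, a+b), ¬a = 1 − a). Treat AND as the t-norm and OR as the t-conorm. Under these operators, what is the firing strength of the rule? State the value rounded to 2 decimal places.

firing strength: (moderate=0.65 OR good=0.38) = 1.00; AND[max(0, a+b−1)] with unstable=0.71 → w = 0.71

0.71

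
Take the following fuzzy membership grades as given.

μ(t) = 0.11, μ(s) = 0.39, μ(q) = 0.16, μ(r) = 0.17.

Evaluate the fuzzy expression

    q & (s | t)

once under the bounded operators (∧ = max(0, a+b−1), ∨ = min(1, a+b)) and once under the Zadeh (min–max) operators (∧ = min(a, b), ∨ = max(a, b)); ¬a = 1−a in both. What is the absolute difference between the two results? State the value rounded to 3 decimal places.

0.160

Under bounded:
  s | t = min(1, a+b) on (0.39, 0.11) = 0.50
  q & (s | t) = max(0, a+b−1) on (0.16, 0.50) = 0.00
  → value = 0.0000
Under Zadeh (min–max):
  s | t = max(a, b) on (0.39, 0.11) = 0.39
  q & (s | t) = min(a, b) on (0.16, 0.39) = 0.16
  → value = 0.1600
|0.0000 − 0.1600| = 0.160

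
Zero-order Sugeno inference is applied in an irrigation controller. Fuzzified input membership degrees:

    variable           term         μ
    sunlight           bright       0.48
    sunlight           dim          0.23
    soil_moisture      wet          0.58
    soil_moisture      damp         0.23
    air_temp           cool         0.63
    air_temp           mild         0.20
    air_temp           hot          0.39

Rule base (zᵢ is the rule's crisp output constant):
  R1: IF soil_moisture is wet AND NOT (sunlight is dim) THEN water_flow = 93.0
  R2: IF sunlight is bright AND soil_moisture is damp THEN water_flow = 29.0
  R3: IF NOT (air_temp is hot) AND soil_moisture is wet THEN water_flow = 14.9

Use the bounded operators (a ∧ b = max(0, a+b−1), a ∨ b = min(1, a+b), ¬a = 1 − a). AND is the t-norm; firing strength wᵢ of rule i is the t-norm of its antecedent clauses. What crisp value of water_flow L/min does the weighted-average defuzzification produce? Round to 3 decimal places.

R1 (z=93.0): wet=0.58, ¬dim=1−0.23=0.77; AND[max(0, a+b−1)] → w = 0.35
R2 (z=29.0): bright=0.48, damp=0.23; AND[max(0, a+b−1)] → w = 0.00
R3 (z=14.9): ¬hot=1−0.39=0.61, wet=0.58; AND[max(0, a+b−1)] → w = 0.19
Weighted average = (0.35·93.0 + 0.00·29.0 + 0.19·14.9) / (0.35 + 0.00 + 0.19)
  = 35.3810 / 0.5400 = 65.520

65.520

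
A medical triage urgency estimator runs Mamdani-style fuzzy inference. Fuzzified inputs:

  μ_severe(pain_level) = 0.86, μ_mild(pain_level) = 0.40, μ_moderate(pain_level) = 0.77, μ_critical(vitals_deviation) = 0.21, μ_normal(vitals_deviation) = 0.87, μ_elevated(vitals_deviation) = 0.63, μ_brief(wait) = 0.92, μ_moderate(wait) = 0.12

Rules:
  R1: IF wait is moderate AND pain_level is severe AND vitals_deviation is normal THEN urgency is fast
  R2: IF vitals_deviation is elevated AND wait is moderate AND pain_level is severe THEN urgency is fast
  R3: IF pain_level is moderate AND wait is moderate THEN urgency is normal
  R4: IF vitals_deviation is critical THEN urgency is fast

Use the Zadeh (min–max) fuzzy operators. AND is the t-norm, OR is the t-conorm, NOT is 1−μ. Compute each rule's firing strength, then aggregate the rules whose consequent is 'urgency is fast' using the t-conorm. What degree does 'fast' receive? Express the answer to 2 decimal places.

0.21

R1: moderate=0.12, severe=0.86, normal=0.87; AND[min(a, b)] → w = 0.12
R2: elevated=0.63, moderate=0.12, severe=0.86; AND[min(a, b)] → w = 0.12
R3: moderate=0.77, moderate=0.12; AND[min(a, b)] → w = 0.12
R4: critical=0.21 → w = 0.21
Rules with consequent 'fast': {R1, R2, R4} → strengths 0.12, 0.12, 0.21
Aggregate via t-conorm [max(a, b)]: 0.21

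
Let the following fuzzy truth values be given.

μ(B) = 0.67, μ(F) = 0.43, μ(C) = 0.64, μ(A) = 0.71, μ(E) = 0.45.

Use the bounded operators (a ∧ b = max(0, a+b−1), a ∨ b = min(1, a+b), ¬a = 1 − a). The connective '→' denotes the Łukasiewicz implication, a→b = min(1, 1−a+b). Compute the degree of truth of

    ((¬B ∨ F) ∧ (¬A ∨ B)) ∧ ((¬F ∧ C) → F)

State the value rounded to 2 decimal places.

0.72

¬B = 1 − 0.67 = 0.33
¬B ∨ F = min(1, a+b) on (0.33, 0.43) = 0.76
¬A = 1 − 0.71 = 0.29
¬A ∨ B = min(1, a+b) on (0.29, 0.67) = 0.96
(¬B ∨ F) ∧ (¬A ∨ B) = max(0, a+b−1) on (0.76, 0.96) = 0.72
¬F = 1 − 0.43 = 0.57
¬F ∧ C = max(0, a+b−1) on (0.57, 0.64) = 0.21
(¬F ∧ C) → F  [Łukasiewicz: min(1, 1−a+b)] with a=0.21, b=0.43 → 1.00
((¬B ∨ F) ∧ (¬A ∨ B)) ∧ ((¬F ∧ C) → F) = max(0, a+b−1) on (0.72, 1.00) = 0.72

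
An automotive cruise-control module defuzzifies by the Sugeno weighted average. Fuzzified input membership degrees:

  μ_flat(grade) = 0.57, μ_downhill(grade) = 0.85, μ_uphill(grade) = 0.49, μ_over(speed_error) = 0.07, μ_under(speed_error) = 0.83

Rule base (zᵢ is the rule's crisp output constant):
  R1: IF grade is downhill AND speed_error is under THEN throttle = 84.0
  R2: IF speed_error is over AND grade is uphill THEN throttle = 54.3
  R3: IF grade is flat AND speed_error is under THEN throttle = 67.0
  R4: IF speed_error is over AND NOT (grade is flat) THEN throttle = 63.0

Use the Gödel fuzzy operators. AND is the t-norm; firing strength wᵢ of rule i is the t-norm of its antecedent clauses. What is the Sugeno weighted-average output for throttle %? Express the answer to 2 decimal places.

75.40

R1 (z=84.0): downhill=0.85, under=0.83; AND[min(a, b)] → w = 0.83
R2 (z=54.3): over=0.07, uphill=0.49; AND[min(a, b)] → w = 0.07
R3 (z=67.0): flat=0.57, under=0.83; AND[min(a, b)] → w = 0.57
R4 (z=63.0): over=0.07, ¬flat=1−0.57=0.43; AND[min(a, b)] → w = 0.07
Weighted average = (0.83·84.0 + 0.07·54.3 + 0.57·67.0 + 0.07·63.0) / (0.83 + 0.07 + 0.57 + 0.07)
  = 116.1210 / 1.5400 = 75.40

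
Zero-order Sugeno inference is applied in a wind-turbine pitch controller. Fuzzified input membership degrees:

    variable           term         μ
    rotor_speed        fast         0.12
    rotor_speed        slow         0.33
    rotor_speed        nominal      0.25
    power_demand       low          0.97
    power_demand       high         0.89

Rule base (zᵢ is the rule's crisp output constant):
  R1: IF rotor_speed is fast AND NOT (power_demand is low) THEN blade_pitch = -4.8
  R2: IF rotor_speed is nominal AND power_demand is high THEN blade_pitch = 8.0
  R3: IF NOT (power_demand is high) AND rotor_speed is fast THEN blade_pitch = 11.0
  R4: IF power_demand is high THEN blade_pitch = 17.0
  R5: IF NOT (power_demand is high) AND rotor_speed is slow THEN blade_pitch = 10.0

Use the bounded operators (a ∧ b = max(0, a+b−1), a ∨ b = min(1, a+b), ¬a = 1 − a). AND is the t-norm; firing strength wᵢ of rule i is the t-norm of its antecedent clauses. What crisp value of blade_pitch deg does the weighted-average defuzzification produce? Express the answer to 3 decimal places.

R1 (z=-4.8): fast=0.12, ¬low=1−0.97=0.03; AND[max(0, a+b−1)] → w = 0.00
R2 (z=8.0): nominal=0.25, high=0.89; AND[max(0, a+b−1)] → w = 0.14
R3 (z=11.0): ¬high=1−0.89=0.11, fast=0.12; AND[max(0, a+b−1)] → w = 0.00
R4 (z=17.0): high=0.89 → w = 0.89
R5 (z=10.0): ¬high=1−0.89=0.11, slow=0.33; AND[max(0, a+b−1)] → w = 0.00
Weighted average = (0.00·-4.8 + 0.14·8.0 + 0.00·11.0 + 0.89·17.0 + 0.00·10.0) / (0.00 + 0.14 + 0.00 + 0.89 + 0.00)
  = 16.2500 / 1.0300 = 15.777

15.777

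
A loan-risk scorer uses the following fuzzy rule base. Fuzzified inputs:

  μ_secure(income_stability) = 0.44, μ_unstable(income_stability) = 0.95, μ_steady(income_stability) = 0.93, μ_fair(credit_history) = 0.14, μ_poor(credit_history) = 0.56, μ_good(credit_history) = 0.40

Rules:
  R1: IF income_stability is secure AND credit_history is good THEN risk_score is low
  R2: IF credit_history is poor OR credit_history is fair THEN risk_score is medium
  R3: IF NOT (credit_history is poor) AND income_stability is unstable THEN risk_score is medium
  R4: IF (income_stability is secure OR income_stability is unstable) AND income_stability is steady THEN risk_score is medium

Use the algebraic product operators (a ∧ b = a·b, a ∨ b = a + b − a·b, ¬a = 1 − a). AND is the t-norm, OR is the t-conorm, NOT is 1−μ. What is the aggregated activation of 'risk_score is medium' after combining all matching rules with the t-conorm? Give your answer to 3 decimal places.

R1: secure=0.44, good=0.40; AND[a·b] → w = 0.1760
R2: poor=0.56, fair=0.14; OR[a + b − a·b] → w = 0.6216
R3: ¬poor=1−0.56=0.44, unstable=0.95; AND[a·b] → w = 0.4180
R4: (secure=0.44 OR unstable=0.95) = 0.9720; AND[a·b] with steady=0.93 → w = 0.9040
Rules with consequent 'medium': {R2, R3, R4} → strengths 0.6216, 0.4180, 0.9040
Aggregate via t-conorm [a + b − a·b]: 0.9788

0.979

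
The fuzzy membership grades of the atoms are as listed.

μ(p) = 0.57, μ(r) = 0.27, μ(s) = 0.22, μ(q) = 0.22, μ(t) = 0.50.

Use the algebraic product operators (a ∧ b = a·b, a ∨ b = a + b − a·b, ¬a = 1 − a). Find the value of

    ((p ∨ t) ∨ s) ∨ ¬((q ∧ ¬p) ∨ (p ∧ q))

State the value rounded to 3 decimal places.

p ∨ t = a + b − a·b on (0.5700, 0.5000) = 0.7850
(p ∨ t) ∨ s = a + b − a·b on (0.7850, 0.2200) = 0.8323
¬p = 1 − 0.5700 = 0.4300
q ∧ ¬p = a·b on (0.2200, 0.4300) = 0.0946
p ∧ q = a·b on (0.5700, 0.2200) = 0.1254
(q ∧ ¬p) ∨ (p ∧ q) = a + b − a·b on (0.0946, 0.1254) = 0.2081
¬((q ∧ ¬p) ∨ (p ∧ q)) = 1 − 0.2081 = 0.7919
((p ∨ t) ∨ s) ∨ ¬((q ∧ ¬p) ∨ (p ∧ q)) = a + b − a·b on (0.8323, 0.7919) = 0.9651

0.965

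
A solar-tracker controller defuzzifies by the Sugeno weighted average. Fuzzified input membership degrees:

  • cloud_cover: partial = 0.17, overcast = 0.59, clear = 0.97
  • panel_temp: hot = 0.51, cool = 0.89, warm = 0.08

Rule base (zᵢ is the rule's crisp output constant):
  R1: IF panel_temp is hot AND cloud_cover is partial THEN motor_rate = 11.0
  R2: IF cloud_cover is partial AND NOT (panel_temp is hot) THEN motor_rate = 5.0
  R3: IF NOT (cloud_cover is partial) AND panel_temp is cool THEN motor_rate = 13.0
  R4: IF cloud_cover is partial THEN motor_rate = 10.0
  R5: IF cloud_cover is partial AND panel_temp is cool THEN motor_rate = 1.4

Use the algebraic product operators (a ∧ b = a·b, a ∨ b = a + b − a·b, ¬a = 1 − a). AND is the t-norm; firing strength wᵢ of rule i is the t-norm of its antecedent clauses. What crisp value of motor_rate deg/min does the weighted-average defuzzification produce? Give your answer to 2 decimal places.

R1 (z=11.0): hot=0.51, partial=0.17; AND[a·b] → w = 0.0867
R2 (z=5.0): partial=0.17, ¬hot=1−0.51=0.49; AND[a·b] → w = 0.0833
R3 (z=13.0): ¬partial=1−0.17=0.83, cool=0.89; AND[a·b] → w = 0.7387
R4 (z=10.0): partial=0.17 → w = 0.1700
R5 (z=1.4): partial=0.17, cool=0.89; AND[a·b] → w = 0.1513
Weighted average = (0.0867·11.0 + 0.0833·5.0 + 0.7387·13.0 + 0.1700·10.0 + 0.1513·1.4) / (0.0867 + 0.0833 + 0.7387 + 0.1700 + 0.1513)
  = 12.8851 / 1.2300 = 10.48

10.48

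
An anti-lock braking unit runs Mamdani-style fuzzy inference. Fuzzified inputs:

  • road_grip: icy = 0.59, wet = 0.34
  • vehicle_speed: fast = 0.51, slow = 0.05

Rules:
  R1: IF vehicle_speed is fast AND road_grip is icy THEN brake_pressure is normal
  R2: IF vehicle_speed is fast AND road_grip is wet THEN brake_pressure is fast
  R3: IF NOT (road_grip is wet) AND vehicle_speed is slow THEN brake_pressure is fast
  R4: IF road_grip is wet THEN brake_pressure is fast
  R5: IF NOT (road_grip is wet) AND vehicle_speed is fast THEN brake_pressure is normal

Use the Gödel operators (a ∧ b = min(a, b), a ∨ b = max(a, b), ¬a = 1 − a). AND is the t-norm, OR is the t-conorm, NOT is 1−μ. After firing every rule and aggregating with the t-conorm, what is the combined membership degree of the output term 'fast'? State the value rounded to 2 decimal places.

0.34

R1: fast=0.51, icy=0.59; AND[min(a, b)] → w = 0.51
R2: fast=0.51, wet=0.34; AND[min(a, b)] → w = 0.34
R3: ¬wet=1−0.34=0.66, slow=0.05; AND[min(a, b)] → w = 0.05
R4: wet=0.34 → w = 0.34
R5: ¬wet=1−0.34=0.66, fast=0.51; AND[min(a, b)] → w = 0.51
Rules with consequent 'fast': {R2, R3, R4} → strengths 0.34, 0.05, 0.34
Aggregate via t-conorm [max(a, b)]: 0.34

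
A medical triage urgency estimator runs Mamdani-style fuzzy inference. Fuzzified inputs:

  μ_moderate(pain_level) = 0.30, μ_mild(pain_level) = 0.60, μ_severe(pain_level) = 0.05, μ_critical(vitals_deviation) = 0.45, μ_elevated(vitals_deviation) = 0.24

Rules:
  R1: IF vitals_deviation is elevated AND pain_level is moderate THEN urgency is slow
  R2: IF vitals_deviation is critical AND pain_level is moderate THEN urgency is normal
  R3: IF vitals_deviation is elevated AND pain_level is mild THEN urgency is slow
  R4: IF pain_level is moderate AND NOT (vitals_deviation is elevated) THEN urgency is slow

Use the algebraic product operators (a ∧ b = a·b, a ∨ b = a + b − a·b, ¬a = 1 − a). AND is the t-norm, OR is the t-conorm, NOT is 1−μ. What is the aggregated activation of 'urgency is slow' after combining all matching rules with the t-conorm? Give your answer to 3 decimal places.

0.387

R1: elevated=0.24, moderate=0.30; AND[a·b] → w = 0.0720
R2: critical=0.45, moderate=0.30; AND[a·b] → w = 0.1350
R3: elevated=0.24, mild=0.60; AND[a·b] → w = 0.1440
R4: moderate=0.30, ¬elevated=1−0.24=0.76; AND[a·b] → w = 0.2280
Rules with consequent 'slow': {R1, R3, R4} → strengths 0.0720, 0.1440, 0.2280
Aggregate via t-conorm [a + b − a·b]: 0.3867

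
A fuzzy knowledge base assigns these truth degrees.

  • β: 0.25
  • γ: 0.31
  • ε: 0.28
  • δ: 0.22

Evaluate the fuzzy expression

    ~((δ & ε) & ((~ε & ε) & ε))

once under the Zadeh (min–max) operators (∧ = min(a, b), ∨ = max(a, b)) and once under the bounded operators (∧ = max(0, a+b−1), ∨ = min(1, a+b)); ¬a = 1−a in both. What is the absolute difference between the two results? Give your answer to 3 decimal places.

0.220

Under Zadeh (min–max):
  δ & ε = min(a, b) on (0.22, 0.28) = 0.22
  ~ε = 1 − 0.28 = 0.72
  ~ε & ε = min(a, b) on (0.72, 0.28) = 0.28
  (~ε & ε) & ε = min(a, b) on (0.28, 0.28) = 0.28
  (δ & ε) & ((~ε & ε) & ε) = min(a, b) on (0.22, 0.28) = 0.22
  ~((δ & ε) & ((~ε & ε) & ε)) = 1 − 0.22 = 0.78
  → value = 0.7800
Under bounded:
  δ & ε = max(0, a+b−1) on (0.22, 0.28) = 0.00
  ~ε = 1 − 0.28 = 0.72
  ~ε & ε = max(0, a+b−1) on (0.72, 0.28) = 0.00
  (~ε & ε) & ε = max(0, a+b−1) on (0.00, 0.28) = 0.00
  (δ & ε) & ((~ε & ε) & ε) = max(0, a+b−1) on (0.00, 0.00) = 0.00
  ~((δ & ε) & ((~ε & ε) & ε)) = 1 − 0.00 = 1.00
  → value = 1.0000
|0.7800 − 1.0000| = 0.220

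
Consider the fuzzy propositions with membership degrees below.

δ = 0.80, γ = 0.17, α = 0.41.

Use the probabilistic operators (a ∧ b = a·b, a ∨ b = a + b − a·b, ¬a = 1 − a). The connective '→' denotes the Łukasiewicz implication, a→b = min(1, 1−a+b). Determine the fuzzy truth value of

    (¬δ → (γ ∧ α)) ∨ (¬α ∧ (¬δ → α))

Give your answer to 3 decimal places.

0.947

¬δ = 1 − 0.8000 = 0.2000
γ ∧ α = a·b on (0.1700, 0.4100) = 0.0697
¬δ → (γ ∧ α)  [Łukasiewicz: min(1, 1−a+b)] with a=0.2000, b=0.0697 → 0.8697
¬α = 1 − 0.4100 = 0.5900
¬δ = 1 − 0.8000 = 0.2000
¬δ → α  [Łukasiewicz: min(1, 1−a+b)] with a=0.2000, b=0.4100 → 1.0000
¬α ∧ (¬δ → α) = a·b on (0.5900, 1.0000) = 0.5900
(¬δ → (γ ∧ α)) ∨ (¬α ∧ (¬δ → α)) = a + b − a·b on (0.8697, 0.5900) = 0.9466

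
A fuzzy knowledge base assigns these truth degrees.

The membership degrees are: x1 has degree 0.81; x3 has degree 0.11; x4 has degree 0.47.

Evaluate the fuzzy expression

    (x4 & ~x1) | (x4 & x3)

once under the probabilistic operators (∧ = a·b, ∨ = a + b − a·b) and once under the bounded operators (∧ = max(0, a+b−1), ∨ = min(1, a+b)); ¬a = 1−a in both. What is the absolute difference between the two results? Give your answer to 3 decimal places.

Under probabilistic:
  ~x1 = 1 − 0.8100 = 0.1900
  x4 & ~x1 = a·b on (0.4700, 0.1900) = 0.0893
  x4 & x3 = a·b on (0.4700, 0.1100) = 0.0517
  (x4 & ~x1) | (x4 & x3) = a + b − a·b on (0.0893, 0.0517) = 0.1364
  → value = 0.1364
Under bounded:
  ~x1 = 1 − 0.81 = 0.19
  x4 & ~x1 = max(0, a+b−1) on (0.47, 0.19) = 0.00
  x4 & x3 = max(0, a+b−1) on (0.47, 0.11) = 0.00
  (x4 & ~x1) | (x4 & x3) = min(1, a+b) on (0.00, 0.00) = 0.00
  → value = 0.0000
|0.1364 − 0.0000| = 0.136

0.136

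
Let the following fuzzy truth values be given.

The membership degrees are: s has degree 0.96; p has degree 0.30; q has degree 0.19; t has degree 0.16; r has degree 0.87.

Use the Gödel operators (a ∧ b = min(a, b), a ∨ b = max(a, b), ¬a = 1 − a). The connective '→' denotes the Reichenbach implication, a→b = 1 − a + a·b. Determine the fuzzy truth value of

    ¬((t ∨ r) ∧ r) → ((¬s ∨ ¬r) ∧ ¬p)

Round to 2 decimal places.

t ∨ r = max(a, b) on (0.16, 0.87) = 0.87
(t ∨ r) ∧ r = min(a, b) on (0.87, 0.87) = 0.87
¬((t ∨ r) ∧ r) = 1 − 0.87 = 0.13
¬s = 1 − 0.96 = 0.04
¬r = 1 − 0.87 = 0.13
¬s ∨ ¬r = max(a, b) on (0.04, 0.13) = 0.13
¬p = 1 − 0.30 = 0.70
(¬s ∨ ¬r) ∧ ¬p = min(a, b) on (0.13, 0.70) = 0.13
¬((t ∨ r) ∧ r) → ((¬s ∨ ¬r) ∧ ¬p)  [Reichenbach: 1 − a + a·b] with a=0.13, b=0.13 → 0.89

0.89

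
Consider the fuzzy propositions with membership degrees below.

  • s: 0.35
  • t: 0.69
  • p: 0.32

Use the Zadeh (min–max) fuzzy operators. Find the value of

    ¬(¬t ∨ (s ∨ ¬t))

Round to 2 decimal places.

¬t = 1 − 0.69 = 0.31
¬t = 1 − 0.69 = 0.31
s ∨ ¬t = max(a, b) on (0.35, 0.31) = 0.35
¬t ∨ (s ∨ ¬t) = max(a, b) on (0.31, 0.35) = 0.35
¬(¬t ∨ (s ∨ ¬t)) = 1 − 0.35 = 0.65

0.65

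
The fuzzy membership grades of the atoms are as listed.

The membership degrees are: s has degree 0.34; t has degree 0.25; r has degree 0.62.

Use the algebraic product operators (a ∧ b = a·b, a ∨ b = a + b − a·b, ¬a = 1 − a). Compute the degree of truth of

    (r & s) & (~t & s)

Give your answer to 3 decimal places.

r & s = a·b on (0.6200, 0.3400) = 0.2108
~t = 1 − 0.2500 = 0.7500
~t & s = a·b on (0.7500, 0.3400) = 0.2550
(r & s) & (~t & s) = a·b on (0.2108, 0.2550) = 0.0538

0.054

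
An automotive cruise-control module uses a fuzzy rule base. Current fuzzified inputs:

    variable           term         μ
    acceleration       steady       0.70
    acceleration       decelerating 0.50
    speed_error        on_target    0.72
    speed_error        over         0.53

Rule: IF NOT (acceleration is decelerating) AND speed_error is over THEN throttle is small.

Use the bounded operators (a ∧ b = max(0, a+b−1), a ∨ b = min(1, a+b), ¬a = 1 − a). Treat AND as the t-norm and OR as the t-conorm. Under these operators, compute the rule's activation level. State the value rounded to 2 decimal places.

firing strength: ¬decelerating=1−0.50=0.50, over=0.53; AND[max(0, a+b−1)] → w = 0.03

0.03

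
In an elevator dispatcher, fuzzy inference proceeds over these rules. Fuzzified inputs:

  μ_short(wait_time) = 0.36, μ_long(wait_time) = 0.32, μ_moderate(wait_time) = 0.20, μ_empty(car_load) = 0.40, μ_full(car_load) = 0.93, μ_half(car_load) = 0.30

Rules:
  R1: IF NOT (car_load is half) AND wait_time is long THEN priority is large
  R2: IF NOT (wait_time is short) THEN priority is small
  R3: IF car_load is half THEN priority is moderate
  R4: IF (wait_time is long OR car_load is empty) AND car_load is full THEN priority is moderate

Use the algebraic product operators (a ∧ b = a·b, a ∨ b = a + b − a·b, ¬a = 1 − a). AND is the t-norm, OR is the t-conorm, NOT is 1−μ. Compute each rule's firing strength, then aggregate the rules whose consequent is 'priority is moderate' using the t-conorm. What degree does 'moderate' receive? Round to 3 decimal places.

0.685

R1: ¬half=1−0.30=0.70, long=0.32; AND[a·b] → w = 0.2240
R2: ¬short=1−0.36=0.64 → w = 0.6400
R3: half=0.30 → w = 0.3000
R4: (long=0.32 OR empty=0.40) = 0.5920; AND[a·b] with full=0.93 → w = 0.5506
Rules with consequent 'moderate': {R3, R4} → strengths 0.3000, 0.5506
Aggregate via t-conorm [a + b − a·b]: 0.6854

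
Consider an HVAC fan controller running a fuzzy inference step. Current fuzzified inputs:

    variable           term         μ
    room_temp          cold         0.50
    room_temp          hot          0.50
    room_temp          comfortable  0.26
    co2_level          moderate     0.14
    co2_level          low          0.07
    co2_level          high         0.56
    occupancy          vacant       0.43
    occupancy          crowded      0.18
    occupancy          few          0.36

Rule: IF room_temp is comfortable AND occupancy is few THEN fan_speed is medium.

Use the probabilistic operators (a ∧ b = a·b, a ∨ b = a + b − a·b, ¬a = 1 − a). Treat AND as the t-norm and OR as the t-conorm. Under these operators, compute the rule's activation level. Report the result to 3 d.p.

0.094

firing strength: comfortable=0.26, few=0.36; AND[a·b] → w = 0.0936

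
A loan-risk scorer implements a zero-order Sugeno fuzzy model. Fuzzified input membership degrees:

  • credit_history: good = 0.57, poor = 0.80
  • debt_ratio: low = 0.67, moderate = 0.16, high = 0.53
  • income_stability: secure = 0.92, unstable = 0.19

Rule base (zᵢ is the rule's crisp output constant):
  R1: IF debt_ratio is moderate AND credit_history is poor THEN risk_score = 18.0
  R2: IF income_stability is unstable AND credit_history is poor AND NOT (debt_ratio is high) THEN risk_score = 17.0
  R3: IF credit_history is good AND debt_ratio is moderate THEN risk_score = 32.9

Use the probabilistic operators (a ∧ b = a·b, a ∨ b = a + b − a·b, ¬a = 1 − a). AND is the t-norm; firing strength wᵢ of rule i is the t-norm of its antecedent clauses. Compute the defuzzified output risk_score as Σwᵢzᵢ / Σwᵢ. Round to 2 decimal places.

22.43

R1 (z=18.0): moderate=0.16, poor=0.80; AND[a·b] → w = 0.1280
R2 (z=17.0): unstable=0.19, poor=0.80, ¬high=1−0.53=0.47; AND[a·b] → w = 0.0714
R3 (z=32.9): good=0.57, moderate=0.16; AND[a·b] → w = 0.0912
Weighted average = (0.1280·18.0 + 0.0714·17.0 + 0.0912·32.9) / (0.1280 + 0.0714 + 0.0912)
  = 6.5190 / 0.2906 = 22.43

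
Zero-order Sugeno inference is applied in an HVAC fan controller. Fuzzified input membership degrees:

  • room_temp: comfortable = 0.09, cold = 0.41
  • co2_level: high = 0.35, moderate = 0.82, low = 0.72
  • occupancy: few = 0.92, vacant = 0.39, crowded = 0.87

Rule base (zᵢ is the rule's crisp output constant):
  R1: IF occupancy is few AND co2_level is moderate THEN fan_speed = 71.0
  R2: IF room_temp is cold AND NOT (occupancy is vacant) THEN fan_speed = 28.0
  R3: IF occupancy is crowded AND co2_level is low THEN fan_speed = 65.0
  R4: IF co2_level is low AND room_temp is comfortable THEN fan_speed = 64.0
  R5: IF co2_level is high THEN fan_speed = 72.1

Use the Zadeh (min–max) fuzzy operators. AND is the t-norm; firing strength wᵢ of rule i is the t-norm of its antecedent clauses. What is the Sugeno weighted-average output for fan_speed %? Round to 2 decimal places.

61.71

R1 (z=71.0): few=0.92, moderate=0.82; AND[min(a, b)] → w = 0.82
R2 (z=28.0): cold=0.41, ¬vacant=1−0.39=0.61; AND[min(a, b)] → w = 0.41
R3 (z=65.0): crowded=0.87, low=0.72; AND[min(a, b)] → w = 0.72
R4 (z=64.0): low=0.72, comfortable=0.09; AND[min(a, b)] → w = 0.09
R5 (z=72.1): high=0.35 → w = 0.35
Weighted average = (0.82·71.0 + 0.41·28.0 + 0.72·65.0 + 0.09·64.0 + 0.35·72.1) / (0.82 + 0.41 + 0.72 + 0.09 + 0.35)
  = 147.4950 / 2.3900 = 61.71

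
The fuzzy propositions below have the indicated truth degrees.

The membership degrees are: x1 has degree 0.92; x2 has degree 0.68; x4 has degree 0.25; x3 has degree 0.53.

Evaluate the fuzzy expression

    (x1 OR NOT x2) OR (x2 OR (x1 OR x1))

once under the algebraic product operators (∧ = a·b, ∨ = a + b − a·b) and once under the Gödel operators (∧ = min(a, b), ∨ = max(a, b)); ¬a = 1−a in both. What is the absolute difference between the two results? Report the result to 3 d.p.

0.080

Under algebraic product:
  NOT x2 = 1 − 0.6800 = 0.3200
  x1 OR NOT x2 = a + b − a·b on (0.9200, 0.3200) = 0.9456
  x1 OR x1 = a + b − a·b on (0.9200, 0.9200) = 0.9936
  x2 OR (x1 OR x1) = a + b − a·b on (0.6800, 0.9936) = 0.9980
  (x1 OR NOT x2) OR (x2 OR (x1 OR x1)) = a + b − a·b on (0.9456, 0.9980) = 0.9999
  → value = 0.9999
Under Gödel:
  NOT x2 = 1 − 0.68 = 0.32
  x1 OR NOT x2 = max(a, b) on (0.92, 0.32) = 0.92
  x1 OR x1 = max(a, b) on (0.92, 0.92) = 0.92
  x2 OR (x1 OR x1) = max(a, b) on (0.68, 0.92) = 0.92
  (x1 OR NOT x2) OR (x2 OR (x1 OR x1)) = max(a, b) on (0.92, 0.92) = 0.92
  → value = 0.9200
|0.9999 − 0.9200| = 0.080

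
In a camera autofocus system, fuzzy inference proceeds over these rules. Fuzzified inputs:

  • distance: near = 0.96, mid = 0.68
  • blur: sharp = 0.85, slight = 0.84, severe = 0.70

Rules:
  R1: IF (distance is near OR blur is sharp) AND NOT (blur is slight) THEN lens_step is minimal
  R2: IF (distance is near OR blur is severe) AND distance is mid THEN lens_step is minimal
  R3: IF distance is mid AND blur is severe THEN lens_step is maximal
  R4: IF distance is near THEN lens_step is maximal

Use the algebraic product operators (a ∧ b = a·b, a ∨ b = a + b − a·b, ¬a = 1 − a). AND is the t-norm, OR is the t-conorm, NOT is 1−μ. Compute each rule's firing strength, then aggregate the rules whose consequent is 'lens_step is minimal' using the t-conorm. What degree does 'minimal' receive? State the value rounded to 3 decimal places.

0.724

R1: (near=0.96 OR sharp=0.85) = 0.9940; AND[a·b] with ¬slight=1−0.84=0.16 → w = 0.1590
R2: (near=0.96 OR severe=0.70) = 0.9880; AND[a·b] with mid=0.68 → w = 0.6718
R3: mid=0.68, severe=0.70; AND[a·b] → w = 0.4760
R4: near=0.96 → w = 0.9600
Rules with consequent 'minimal': {R1, R2} → strengths 0.1590, 0.6718
Aggregate via t-conorm [a + b − a·b]: 0.7240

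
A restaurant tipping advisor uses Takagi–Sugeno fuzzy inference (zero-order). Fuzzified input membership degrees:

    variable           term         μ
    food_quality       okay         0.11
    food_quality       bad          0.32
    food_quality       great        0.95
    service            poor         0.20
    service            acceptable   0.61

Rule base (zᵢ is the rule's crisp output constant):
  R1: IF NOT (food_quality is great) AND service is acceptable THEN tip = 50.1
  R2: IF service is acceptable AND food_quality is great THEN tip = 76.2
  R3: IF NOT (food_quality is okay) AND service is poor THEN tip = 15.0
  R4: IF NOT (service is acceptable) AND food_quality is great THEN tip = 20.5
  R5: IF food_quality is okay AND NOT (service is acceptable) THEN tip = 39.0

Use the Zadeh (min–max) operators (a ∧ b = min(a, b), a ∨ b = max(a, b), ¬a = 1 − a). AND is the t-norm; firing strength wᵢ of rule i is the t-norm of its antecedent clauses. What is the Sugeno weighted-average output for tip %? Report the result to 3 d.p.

R1 (z=50.1): ¬great=1−0.95=0.05, acceptable=0.61; AND[min(a, b)] → w = 0.05
R2 (z=76.2): acceptable=0.61, great=0.95; AND[min(a, b)] → w = 0.61
R3 (z=15.0): ¬okay=1−0.11=0.89, poor=0.20; AND[min(a, b)] → w = 0.20
R4 (z=20.5): ¬acceptable=1−0.61=0.39, great=0.95; AND[min(a, b)] → w = 0.39
R5 (z=39.0): okay=0.11, ¬acceptable=1−0.61=0.39; AND[min(a, b)] → w = 0.11
Weighted average = (0.05·50.1 + 0.61·76.2 + 0.20·15.0 + 0.39·20.5 + 0.11·39.0) / (0.05 + 0.61 + 0.20 + 0.39 + 0.11)
  = 64.2720 / 1.3600 = 47.259

47.259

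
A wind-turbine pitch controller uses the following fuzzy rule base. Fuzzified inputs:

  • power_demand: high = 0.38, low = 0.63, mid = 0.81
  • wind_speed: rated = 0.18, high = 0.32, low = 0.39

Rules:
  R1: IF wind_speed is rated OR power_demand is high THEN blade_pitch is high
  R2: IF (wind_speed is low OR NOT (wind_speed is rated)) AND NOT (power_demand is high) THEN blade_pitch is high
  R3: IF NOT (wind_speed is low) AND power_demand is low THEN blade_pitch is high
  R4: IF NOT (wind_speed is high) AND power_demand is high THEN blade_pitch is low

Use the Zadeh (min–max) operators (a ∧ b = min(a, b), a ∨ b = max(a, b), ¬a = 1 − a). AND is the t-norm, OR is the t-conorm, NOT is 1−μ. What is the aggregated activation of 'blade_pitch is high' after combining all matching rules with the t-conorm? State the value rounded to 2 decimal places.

R1: rated=0.18, high=0.38; OR[max(a, b)] → w = 0.38
R2: (low=0.39 OR ¬rated=1−0.18=0.82) = 0.82; AND[min(a, b)] with ¬high=1−0.38=0.62 → w = 0.62
R3: ¬low=1−0.39=0.61, low=0.63; AND[min(a, b)] → w = 0.61
R4: ¬high=1−0.32=0.68, high=0.38; AND[min(a, b)] → w = 0.38
Rules with consequent 'high': {R1, R2, R3} → strengths 0.38, 0.62, 0.61
Aggregate via t-conorm [max(a, b)]: 0.62

0.62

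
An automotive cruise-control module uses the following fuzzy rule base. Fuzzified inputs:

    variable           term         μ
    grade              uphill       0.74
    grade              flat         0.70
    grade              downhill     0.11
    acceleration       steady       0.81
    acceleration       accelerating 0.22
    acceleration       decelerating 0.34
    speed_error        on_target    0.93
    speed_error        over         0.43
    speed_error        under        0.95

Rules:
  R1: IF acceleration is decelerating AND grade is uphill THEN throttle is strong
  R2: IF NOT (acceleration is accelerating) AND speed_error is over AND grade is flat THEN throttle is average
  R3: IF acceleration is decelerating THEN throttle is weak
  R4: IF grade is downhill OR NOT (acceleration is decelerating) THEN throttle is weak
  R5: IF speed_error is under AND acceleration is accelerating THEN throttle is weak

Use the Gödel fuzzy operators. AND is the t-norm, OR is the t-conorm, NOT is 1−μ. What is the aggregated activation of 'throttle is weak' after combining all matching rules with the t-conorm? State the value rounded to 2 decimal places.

0.66

R1: decelerating=0.34, uphill=0.74; AND[min(a, b)] → w = 0.34
R2: ¬accelerating=1−0.22=0.78, over=0.43, flat=0.70; AND[min(a, b)] → w = 0.43
R3: decelerating=0.34 → w = 0.34
R4: downhill=0.11, ¬decelerating=1−0.34=0.66; OR[max(a, b)] → w = 0.66
R5: under=0.95, accelerating=0.22; AND[min(a, b)] → w = 0.22
Rules with consequent 'weak': {R3, R4, R5} → strengths 0.34, 0.66, 0.22
Aggregate via t-conorm [max(a, b)]: 0.66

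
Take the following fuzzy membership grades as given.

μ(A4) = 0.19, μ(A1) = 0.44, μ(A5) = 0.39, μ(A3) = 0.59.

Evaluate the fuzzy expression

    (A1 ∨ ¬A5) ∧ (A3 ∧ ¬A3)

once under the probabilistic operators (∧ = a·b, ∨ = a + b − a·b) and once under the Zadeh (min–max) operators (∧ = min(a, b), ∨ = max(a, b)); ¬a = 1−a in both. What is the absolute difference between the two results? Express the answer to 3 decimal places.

Under probabilistic:
  ¬A5 = 1 − 0.3900 = 0.6100
  A1 ∨ ¬A5 = a + b − a·b on (0.4400, 0.6100) = 0.7816
  ¬A3 = 1 − 0.5900 = 0.4100
  A3 ∧ ¬A3 = a·b on (0.5900, 0.4100) = 0.2419
  (A1 ∨ ¬A5) ∧ (A3 ∧ ¬A3) = a·b on (0.7816, 0.2419) = 0.1891
  → value = 0.1891
Under Zadeh (min–max):
  ¬A5 = 1 − 0.39 = 0.61
  A1 ∨ ¬A5 = max(a, b) on (0.44, 0.61) = 0.61
  ¬A3 = 1 − 0.59 = 0.41
  A3 ∧ ¬A3 = min(a, b) on (0.59, 0.41) = 0.41
  (A1 ∨ ¬A5) ∧ (A3 ∧ ¬A3) = min(a, b) on (0.61, 0.41) = 0.41
  → value = 0.4100
|0.1891 − 0.4100| = 0.221

0.221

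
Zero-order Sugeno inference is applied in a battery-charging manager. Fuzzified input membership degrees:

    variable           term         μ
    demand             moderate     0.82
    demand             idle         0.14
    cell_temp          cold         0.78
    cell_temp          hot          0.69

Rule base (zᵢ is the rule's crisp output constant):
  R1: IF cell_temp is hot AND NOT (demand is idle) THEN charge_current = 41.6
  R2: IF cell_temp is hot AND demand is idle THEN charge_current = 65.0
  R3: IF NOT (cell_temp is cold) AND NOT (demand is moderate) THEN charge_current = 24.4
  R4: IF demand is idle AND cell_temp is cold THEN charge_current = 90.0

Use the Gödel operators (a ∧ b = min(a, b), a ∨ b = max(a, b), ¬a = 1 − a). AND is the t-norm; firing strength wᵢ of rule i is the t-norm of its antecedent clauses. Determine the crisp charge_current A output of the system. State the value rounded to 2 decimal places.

47.65

R1 (z=41.6): hot=0.69, ¬idle=1−0.14=0.86; AND[min(a, b)] → w = 0.69
R2 (z=65.0): hot=0.69, idle=0.14; AND[min(a, b)] → w = 0.14
R3 (z=24.4): ¬cold=1−0.78=0.22, ¬moderate=1−0.82=0.18; AND[min(a, b)] → w = 0.18
R4 (z=90.0): idle=0.14, cold=0.78; AND[min(a, b)] → w = 0.14
Weighted average = (0.69·41.6 + 0.14·65.0 + 0.18·24.4 + 0.14·90.0) / (0.69 + 0.14 + 0.18 + 0.14)
  = 54.7960 / 1.1500 = 47.65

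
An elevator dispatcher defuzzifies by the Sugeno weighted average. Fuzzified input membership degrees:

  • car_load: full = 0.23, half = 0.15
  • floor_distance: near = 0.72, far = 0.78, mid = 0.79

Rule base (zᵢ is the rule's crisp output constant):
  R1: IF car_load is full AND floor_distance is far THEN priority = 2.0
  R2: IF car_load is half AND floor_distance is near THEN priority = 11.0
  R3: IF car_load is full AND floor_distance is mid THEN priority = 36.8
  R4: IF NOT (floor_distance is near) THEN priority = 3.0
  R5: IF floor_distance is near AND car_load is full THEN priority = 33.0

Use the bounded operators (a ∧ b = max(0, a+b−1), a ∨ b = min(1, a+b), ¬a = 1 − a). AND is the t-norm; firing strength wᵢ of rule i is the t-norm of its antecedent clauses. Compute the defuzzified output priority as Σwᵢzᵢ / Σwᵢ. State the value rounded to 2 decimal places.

R1 (z=2.0): full=0.23, far=0.78; AND[max(0, a+b−1)] → w = 0.01
R2 (z=11.0): half=0.15, near=0.72; AND[max(0, a+b−1)] → w = 0.00
R3 (z=36.8): full=0.23, mid=0.79; AND[max(0, a+b−1)] → w = 0.02
R4 (z=3.0): ¬near=1−0.72=0.28 → w = 0.28
R5 (z=33.0): near=0.72, full=0.23; AND[max(0, a+b−1)] → w = 0.00
Weighted average = (0.01·2.0 + 0.00·11.0 + 0.02·36.8 + 0.28·3.0 + 0.00·33.0) / (0.01 + 0.00 + 0.02 + 0.28 + 0.00)
  = 1.5960 / 0.3100 = 5.15

5.15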